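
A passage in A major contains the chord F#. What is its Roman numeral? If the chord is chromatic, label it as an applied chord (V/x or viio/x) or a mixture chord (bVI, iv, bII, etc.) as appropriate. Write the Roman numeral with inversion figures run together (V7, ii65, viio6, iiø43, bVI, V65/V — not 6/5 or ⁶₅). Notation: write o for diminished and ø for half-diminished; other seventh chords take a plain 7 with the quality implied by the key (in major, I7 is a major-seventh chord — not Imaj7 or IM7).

The pitches F#-A#-C# form a major triad rooted on F#.
F# is not a diatonic chord root with this quality in A major, but it lies a perfect fifth above B (ii), so the chord functions as an applied dominant of ii.

V/ii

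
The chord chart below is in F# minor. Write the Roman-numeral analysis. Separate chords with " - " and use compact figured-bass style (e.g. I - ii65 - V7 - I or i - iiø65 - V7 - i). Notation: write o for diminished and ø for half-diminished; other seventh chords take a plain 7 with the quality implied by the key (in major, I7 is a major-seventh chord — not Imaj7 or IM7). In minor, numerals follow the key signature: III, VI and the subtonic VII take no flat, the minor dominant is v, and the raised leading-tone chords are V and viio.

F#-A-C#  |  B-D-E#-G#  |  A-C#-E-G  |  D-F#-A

F#-A-C# has root F#, degree 1 in F# minor, so i.
B-D-E#-G#: root E# is the leading tone; fully diminished seventh chord there is viio43.
A-C#-E-G is the secondary dominant of VI (dominant seventh chord on A): V7/VI.
D-F#-A: root D is the submediant; major triad there is VI.

i - viio43 - V7/VI - VI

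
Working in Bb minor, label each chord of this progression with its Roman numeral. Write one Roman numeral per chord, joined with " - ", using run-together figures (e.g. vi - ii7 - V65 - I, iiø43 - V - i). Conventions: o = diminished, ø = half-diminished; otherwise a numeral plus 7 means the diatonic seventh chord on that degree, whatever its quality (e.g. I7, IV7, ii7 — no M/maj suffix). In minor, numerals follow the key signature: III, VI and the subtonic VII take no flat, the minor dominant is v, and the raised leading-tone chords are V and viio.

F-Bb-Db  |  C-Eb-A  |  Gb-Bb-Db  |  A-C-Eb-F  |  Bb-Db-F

i64 - viio6 - VI - V65 - i

F-Bb-Db has root Bb, degree 1 in Bb minor, so i64.
C-Eb-A: root A is the leading tone; diminished triad there is viio6.
Gb-Bb-Db: major triad on Gb = scale degree 6 → VI.
A-C-Eb-F has root F, degree 5 in Bb minor, so V65.
Bb-Db-F: minor triad on Bb = scale degree 1 → i.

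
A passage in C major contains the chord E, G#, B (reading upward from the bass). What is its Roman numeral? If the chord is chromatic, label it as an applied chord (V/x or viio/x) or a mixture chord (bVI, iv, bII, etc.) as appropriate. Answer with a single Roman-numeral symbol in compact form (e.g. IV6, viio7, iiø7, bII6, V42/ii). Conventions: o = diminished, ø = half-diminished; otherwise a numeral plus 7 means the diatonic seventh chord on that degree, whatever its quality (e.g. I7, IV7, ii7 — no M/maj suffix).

V/vi

Stacked in thirds the chord is E-G#-B: a major triad on E.
E is not a diatonic chord root with this quality in C major, but it lies a perfect fifth above A (vi), so the chord functions as an applied dominant of vi.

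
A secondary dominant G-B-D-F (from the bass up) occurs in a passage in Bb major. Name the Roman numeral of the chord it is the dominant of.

ii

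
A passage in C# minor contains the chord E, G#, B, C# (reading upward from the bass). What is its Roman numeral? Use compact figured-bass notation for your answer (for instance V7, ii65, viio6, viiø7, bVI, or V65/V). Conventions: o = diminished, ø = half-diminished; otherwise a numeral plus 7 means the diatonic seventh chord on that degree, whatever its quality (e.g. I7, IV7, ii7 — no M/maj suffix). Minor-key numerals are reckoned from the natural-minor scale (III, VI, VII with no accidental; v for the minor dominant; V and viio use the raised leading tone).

Stacked in thirds the chord is C#-E-G#-B: a minor seventh chord on C#.
In C# minor, C# is the tonic; the diatonic minor seventh chord there is i7.
With E in the bass the chord is in first inversion, so the figured bass is 65.

i65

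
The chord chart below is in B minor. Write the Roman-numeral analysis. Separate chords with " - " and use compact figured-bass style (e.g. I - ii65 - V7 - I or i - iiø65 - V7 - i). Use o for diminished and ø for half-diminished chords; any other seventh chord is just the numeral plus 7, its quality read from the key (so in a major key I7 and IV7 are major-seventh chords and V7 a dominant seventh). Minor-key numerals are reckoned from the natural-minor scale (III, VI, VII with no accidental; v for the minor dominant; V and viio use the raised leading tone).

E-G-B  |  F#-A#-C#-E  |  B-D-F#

E-G-B: minor triad on E = scale degree 4 → iv.
F#-A#-C#-E has root F#, degree 5 in B minor, so V7.
B-D-F#: root B is the tonic; minor triad there is i.

iv - V7 - i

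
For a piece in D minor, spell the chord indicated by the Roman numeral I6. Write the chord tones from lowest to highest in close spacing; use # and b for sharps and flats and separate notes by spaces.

F# A D

I6 is the major tonic (Picardy third), borrowed from the parallel major. In D minor that root is D.
So the chord is D-F#-A, a major triad.
The figured bass 6 indicates first inversion, placing the third (F#) in the bass: F#-A-D.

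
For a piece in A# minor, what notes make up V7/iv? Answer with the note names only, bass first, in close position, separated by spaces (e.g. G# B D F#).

A# C## E# G#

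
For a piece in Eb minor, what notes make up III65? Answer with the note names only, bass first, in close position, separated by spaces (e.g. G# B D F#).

Bb Db F Gb

The numeral's case and figure indicate a major seventh chord. In Eb minor its root, the mediant, is Gb.
That chord is spelled Gb-Bb-Db-F.
With the 65 figure the chord is in first inversion; from the bass Bb upward in close position it reads Bb-Db-F-Gb.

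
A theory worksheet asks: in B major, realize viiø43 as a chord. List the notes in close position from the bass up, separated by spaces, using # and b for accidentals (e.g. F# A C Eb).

E G# A# C#

The numeral's case and figure indicate a half-diminished seventh chord. In B major its root, the seventh degree, is A#.
That chord is spelled A#-C#-E-G#.
With the 43 figure the chord is in second inversion; from the bass E upward in close position it reads E-G#-A#-C#.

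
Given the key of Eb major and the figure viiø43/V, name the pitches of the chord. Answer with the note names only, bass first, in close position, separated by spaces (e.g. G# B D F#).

Eb G A C

The slash marks an applied leading-tone chord: viio of V. In Eb major, V is Bb, so the leading tone to it is A, a half step below.
Building a half-diminished seventh chord on A gives A-C-Eb-G.
The figured bass 43 indicates second inversion, placing the fifth (Eb) in the bass: Eb-G-A-C.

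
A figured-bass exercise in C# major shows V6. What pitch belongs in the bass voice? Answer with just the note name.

B#

V in C# major has root G#; the chord is G#-B#-D#.
The figure 6 means first inversion — the third is in the bass.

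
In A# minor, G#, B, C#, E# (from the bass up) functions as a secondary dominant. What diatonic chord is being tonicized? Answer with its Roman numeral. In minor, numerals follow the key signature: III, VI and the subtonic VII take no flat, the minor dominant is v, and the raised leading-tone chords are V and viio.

The chord is a dominant seventh chord on C#.
A dominant resolves down a perfect fifth: C# → F#. In A# minor, F# is scale degree 6, i.e. VI.

VI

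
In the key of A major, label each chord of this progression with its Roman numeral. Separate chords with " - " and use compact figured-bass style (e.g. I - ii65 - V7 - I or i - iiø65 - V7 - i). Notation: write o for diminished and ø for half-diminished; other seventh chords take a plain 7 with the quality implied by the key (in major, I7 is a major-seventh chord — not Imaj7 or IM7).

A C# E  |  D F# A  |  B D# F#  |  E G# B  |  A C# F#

I - IV - V/V - V - vi6

A-C#-E: major triad on A = scale degree 1 → I.
D-F#-A: root D is the subdominant; major triad there is IV.
B-D#-F#: chromatic; B is V of V, so V/V.
E-G#-B has root E, degree 5 in A major, so V.
A-C#-F#: minor triad on F# = scale degree 6 → vi6.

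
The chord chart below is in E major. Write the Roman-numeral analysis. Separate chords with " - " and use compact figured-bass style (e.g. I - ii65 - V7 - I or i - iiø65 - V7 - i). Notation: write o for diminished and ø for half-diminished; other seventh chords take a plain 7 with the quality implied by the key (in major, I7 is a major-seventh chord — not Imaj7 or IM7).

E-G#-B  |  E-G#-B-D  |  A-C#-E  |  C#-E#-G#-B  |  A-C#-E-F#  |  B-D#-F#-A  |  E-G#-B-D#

I - V7/IV - IV - V7/ii - ii65 - V7 - I7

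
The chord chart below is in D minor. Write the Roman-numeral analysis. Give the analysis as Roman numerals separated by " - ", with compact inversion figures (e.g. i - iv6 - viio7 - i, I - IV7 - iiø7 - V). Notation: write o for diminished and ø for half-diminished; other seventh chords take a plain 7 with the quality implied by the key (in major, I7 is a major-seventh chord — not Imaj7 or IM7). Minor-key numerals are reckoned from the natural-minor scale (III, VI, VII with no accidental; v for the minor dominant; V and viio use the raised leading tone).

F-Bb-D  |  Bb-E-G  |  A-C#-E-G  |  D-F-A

VI64 - iio64 - V7 - i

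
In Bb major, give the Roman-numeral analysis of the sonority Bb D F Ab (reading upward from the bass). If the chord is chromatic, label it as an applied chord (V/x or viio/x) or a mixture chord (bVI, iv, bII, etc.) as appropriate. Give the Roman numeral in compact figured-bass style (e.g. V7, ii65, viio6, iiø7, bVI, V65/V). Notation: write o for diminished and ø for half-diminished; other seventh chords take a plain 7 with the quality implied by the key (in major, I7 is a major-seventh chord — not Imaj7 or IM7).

The pitches Bb-D-F-Ab form a dominant seventh chord rooted on Bb.
Bb is not a diatonic chord root with this quality in Bb major, but it lies a perfect fifth above Eb (IV), so the chord functions as an applied dominant of IV.

V7/IV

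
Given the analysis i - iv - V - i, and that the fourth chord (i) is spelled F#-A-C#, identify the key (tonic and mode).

F# minor

i is given as F#-A-C# — a minor triad with root F#.
If F# is scale degree 1 and the mode makes that degree carry a minor triad, the tonic is F# and the mode is minor.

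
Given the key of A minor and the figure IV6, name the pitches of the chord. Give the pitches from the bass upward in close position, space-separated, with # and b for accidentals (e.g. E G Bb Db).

Scale degree 4 in A minor is D; here the chord built on it is altered to a major triad. IV6 is the major subdominant, borrowed from the parallel major.
So the chord is D-F#-A.
The figured bass 6 indicates first inversion, placing the third (F#) in the bass: F#-A-D.

F# A D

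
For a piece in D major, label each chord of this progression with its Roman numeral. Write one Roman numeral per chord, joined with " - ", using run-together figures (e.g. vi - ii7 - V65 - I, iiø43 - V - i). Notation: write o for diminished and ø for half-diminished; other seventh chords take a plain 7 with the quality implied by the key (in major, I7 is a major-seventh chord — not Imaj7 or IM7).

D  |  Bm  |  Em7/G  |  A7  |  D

I - vi - ii65 - V7 - I

D: major triad on D = scale degree 1 → I.
Bm: root B is the submediant; minor triad there is vi.
Em7/G: minor seventh chord on E = scale degree 2 → ii65.
A7: dominant seventh chord on A = scale degree 5 → V7.
D: root D is the tonic; major triad there is I.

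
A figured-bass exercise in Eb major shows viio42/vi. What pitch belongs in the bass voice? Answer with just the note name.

The applied chord viio42/vi is rooted on B: B-D-F-Ab.
The figure 42 means third inversion — the seventh is in the bass.

Ab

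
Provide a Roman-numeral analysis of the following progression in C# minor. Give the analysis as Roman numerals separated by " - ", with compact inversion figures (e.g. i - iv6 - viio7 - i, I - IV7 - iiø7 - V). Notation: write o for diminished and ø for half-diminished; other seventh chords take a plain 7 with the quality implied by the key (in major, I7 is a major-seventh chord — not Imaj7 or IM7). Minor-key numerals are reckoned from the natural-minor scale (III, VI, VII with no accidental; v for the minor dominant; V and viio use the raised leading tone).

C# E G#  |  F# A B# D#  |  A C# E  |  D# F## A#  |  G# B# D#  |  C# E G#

i - viio43 - VI - V/V - V - i

C#-E-G#: minor triad on C# = scale degree 1 → i.
F#-A-B#-D# has root B#, degree 7 in C# minor, so viio43.
A-C#-E has root A, degree 6 in C# minor, so VI.
D#-F##-A#: a major triad on D#, the applied dominant of V → V/V.
G#-B#-D#: root G# is the dominant; major triad there is V.
C#-E-G#: minor triad on C# = scale degree 1 → i.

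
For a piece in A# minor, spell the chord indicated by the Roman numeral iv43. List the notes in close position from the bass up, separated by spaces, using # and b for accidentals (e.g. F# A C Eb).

A# C# D# F#

In A# minor, the subdominant is D#, and the diatonic chord built there is a minor seventh chord.
That chord is spelled D#-F#-A#-C#.
The figured bass 43 indicates second inversion, placing the fifth (A#) in the bass: A#-C#-D#-F#.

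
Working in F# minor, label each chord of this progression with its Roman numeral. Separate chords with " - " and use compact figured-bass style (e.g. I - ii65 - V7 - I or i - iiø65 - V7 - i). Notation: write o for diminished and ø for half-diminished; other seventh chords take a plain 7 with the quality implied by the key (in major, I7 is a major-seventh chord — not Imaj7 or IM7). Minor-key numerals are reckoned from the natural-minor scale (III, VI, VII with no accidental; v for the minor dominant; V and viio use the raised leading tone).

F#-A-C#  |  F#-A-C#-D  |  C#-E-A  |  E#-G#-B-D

F#-A-C#: root F# is the tonic; minor triad there is i.
F#-A-C#-D: root D is the submediant; major seventh chord there is VI65.
C#-E-A: root A is the mediant; major triad there is III6.
E#-G#-B-D: root E# is the leading tone; fully diminished seventh chord there is viio7.

i - VI65 - III6 - viio7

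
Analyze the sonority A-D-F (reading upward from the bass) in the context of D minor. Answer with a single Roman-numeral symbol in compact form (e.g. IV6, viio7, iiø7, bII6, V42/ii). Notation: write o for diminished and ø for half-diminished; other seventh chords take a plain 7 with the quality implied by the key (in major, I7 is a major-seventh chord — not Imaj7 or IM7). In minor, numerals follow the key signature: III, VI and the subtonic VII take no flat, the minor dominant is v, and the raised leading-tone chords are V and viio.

i64

The pitches D-F-A form a minor triad rooted on D.
D is scale degree 1 in D minor, and a minor triad on that degree is written i.
With A in the bass the chord is in second inversion, so the figured bass is 64.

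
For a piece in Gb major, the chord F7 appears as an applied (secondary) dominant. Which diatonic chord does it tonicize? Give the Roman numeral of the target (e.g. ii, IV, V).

iii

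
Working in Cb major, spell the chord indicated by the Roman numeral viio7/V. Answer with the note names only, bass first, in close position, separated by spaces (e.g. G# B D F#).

F Ab Cb Ebb

The slash marks an applied leading-tone chord: viio of V. In Cb major, V is Gb, so the leading tone to it is F, a half step below.
Building a fully diminished seventh chord on F gives F-Ab-Cb-Ebb.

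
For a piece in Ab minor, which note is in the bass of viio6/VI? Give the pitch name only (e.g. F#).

The applied chord viio6/VI is rooted on Eb: Eb-Gb-Bbb.
The figure 6 means first inversion — the third is in the bass.

Gb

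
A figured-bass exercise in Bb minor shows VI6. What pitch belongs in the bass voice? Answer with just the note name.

VI in Bb minor has root Gb; the chord is Gb-Bb-Db.
The figure 6 means first inversion — the third is in the bass.

Bb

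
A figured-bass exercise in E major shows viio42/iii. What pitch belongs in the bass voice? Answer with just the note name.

The applied chord viio42/iii is rooted on F##: F##-A#-C#-E.
The figure 42 means third inversion — the seventh is in the bass.

E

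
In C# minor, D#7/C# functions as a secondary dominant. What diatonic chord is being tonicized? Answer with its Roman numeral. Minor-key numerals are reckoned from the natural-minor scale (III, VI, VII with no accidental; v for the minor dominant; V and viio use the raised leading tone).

The chord is a dominant seventh chord on D#.
A dominant resolves down a perfect fifth: D# → G#. In C# minor, G# is scale degree 5, i.e. V.

V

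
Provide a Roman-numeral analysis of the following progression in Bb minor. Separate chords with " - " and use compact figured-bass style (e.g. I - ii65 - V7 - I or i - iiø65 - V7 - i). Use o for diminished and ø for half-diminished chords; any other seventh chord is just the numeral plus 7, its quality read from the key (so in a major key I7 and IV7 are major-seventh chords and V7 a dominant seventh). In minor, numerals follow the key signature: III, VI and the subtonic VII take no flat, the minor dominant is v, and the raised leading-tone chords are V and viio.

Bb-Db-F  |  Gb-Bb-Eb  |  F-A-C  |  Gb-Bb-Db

Bb-Db-F: root Bb is the tonic; minor triad there is i.
Gb-Bb-Eb: minor triad on Eb = scale degree 4 → iv6.
F-A-C: major triad on F = scale degree 5 → V.
Gb-Bb-Db: major triad on Gb = scale degree 6 → VI.

i - iv6 - V - VI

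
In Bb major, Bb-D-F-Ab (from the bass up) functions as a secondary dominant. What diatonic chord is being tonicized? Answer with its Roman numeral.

IV

The chord is a dominant seventh chord on Bb.
A dominant resolves down a perfect fifth: Bb → Eb. In Bb major, Eb is scale degree 4, i.e. IV.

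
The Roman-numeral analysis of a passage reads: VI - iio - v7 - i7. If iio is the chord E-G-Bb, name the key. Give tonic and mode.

D minor

The anchor chord is a diminished triad on E, labeled iio.
iio on E implies E is the supertonic; that puts the tonic at D, and the lowercase numeral fits minor mode.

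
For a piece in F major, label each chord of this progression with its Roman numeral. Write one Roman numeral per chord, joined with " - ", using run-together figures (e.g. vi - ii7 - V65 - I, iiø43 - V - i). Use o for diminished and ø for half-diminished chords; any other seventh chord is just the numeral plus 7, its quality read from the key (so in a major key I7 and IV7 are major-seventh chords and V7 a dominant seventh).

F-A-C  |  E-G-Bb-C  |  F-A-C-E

I - V65 - I7

F-A-C: major triad on F = scale degree 1 → I.
E-G-Bb-C: root C is the dominant; dominant seventh chord there is V65.
F-A-C-E has root F, degree 1 in F major, so I7.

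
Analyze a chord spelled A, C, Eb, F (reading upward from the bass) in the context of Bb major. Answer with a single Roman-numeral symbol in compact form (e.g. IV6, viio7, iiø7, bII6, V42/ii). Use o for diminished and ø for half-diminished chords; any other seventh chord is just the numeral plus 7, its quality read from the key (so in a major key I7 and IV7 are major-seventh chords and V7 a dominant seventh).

Stacked in thirds the chord is F-A-C-Eb: a dominant seventh chord on F.
F is scale degree 5 in Bb major, and a dominant seventh chord on that degree is written V7.
With A in the bass the chord is in first inversion, so the figured bass is 65.

V65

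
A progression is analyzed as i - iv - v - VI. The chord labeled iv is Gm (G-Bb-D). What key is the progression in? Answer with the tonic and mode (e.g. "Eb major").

The anchor chord is a minor triad on G, labeled iv.
If G is scale degree 4 and the mode makes that degree carry a minor triad, the tonic is D and the mode is minor.

D minor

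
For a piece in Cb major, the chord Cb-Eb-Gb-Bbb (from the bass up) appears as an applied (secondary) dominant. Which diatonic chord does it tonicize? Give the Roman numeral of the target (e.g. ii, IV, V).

The chord is a dominant seventh chord on Cb.
A dominant resolves down a perfect fifth: Cb → Fb. In Cb major, Fb is scale degree 4, i.e. IV.

IV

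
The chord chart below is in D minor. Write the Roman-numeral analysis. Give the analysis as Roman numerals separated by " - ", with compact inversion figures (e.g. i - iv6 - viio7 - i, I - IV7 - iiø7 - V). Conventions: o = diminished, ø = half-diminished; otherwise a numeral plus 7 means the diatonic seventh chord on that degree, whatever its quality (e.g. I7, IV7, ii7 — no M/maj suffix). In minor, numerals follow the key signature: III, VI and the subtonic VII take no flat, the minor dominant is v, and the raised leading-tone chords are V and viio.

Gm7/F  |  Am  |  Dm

iv42 - v - i

Gm7/F has root G, degree 4 in D minor, so iv42.
Am: root A is the dominant; minor triad there is v.
Dm: root D is the tonic; minor triad there is i.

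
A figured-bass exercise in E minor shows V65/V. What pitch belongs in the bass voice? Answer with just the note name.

A#

The applied chord V65/V is rooted on F#: F#-A#-C#-E.
The figure 65 means first inversion — the third is in the bass.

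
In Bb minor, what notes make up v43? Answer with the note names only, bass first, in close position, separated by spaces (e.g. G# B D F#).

C Eb F Ab

The numeral's case and figure indicate a minor seventh chord. In Bb minor its root, the fifth degree, is F.
That chord is spelled F-Ab-C-Eb.
With the 43 figure the chord is in second inversion; from the bass C upward in close position it reads C-Eb-F-Ab.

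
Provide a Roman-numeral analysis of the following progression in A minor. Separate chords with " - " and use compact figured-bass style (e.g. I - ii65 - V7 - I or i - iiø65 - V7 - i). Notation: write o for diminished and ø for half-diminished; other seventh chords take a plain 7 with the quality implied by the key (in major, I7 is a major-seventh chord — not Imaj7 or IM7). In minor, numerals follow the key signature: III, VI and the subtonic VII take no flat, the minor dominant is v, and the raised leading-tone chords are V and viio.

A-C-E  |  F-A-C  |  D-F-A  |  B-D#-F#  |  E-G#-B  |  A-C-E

i - VI - iv - V/V - V - i

A-C-E: minor triad on A = scale degree 1 → i.
F-A-C has root F, degree 6 in A minor, so VI.
D-F-A: minor triad on D = scale degree 4 → iv.
B-D#-F#: chromatic; B is V of V, so V/V.
E-G#-B has root E, degree 5 in A minor, so V.
A-C-E: minor triad on A = scale degree 1 → i.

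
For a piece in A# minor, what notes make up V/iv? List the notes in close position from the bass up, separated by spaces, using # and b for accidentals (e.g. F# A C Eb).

A# C## E#

V/iv is a secondary dominant — the dominant triad of iv. iv in A# minor is D#, so the applied chord's root is A#, a perfect fifth above.
Building a major triad on A# gives A#-C##-E#.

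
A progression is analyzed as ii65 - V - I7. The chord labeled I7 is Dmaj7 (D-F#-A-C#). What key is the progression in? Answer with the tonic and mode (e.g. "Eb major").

D major

I7 is given as D-F#-A-C# — a major seventh chord with root D.
If D is scale degree 1 and the mode makes that degree carry a major seventh chord, the tonic is D and the mode is major.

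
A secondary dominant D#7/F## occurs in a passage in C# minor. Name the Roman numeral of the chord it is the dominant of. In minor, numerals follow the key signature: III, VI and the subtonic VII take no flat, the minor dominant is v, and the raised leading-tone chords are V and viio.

The chord is a dominant seventh chord on D#.
A dominant resolves down a perfect fifth: D# → G#. In C# minor, G# is scale degree 5, i.e. V.

V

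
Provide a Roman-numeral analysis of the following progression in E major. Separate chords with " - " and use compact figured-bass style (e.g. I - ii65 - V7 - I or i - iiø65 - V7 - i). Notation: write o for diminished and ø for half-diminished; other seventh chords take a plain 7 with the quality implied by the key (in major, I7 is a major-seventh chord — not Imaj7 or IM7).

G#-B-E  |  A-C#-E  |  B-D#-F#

I6 - IV - V

G#-B-E: major triad on E = scale degree 1 → I6.
A-C#-E has root A, degree 4 in E major, so IV.
B-D#-F#: root B is the dominant; major triad there is V.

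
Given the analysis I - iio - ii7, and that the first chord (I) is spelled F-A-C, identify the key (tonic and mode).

I is given as F-A-C — a major triad with root F.
If F is scale degree 1 and the mode makes that degree carry a major triad, the tonic is F and the mode is major.

F major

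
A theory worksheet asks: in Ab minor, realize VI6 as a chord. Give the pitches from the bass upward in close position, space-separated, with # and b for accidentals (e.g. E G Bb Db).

Ab Cb Fb

In Ab minor, the sixth degree is Fb, and the diatonic chord built there is a major triad.
That chord is spelled Fb-Ab-Cb.
With the 6 figure the chord is in first inversion; from the bass Ab upward in close position it reads Ab-Cb-Fb.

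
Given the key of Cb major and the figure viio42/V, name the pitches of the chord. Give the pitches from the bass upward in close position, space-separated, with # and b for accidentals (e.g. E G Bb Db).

Ebb F Ab Cb

The slash marks an applied leading-tone chord: viio of V. In Cb major, V is Gb, so the leading tone to it is F, a half step below.
Building a fully diminished seventh chord on F gives F-Ab-Cb-Ebb.
The figured bass 42 indicates third inversion, placing the seventh (Ebb) in the bass: Ebb-F-Ab-Cb.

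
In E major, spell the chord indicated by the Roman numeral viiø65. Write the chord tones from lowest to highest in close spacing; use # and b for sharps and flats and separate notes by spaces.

F# A C# D#

The numeral's case and figure indicate a half-diminished seventh chord. In E major its root, scale degree 7, is D#.
Stacking thirds from D# gives D#-F#-A-C#.
With the 65 figure the chord is in first inversion; from the bass F# upward in close position it reads F#-A-C#-D#.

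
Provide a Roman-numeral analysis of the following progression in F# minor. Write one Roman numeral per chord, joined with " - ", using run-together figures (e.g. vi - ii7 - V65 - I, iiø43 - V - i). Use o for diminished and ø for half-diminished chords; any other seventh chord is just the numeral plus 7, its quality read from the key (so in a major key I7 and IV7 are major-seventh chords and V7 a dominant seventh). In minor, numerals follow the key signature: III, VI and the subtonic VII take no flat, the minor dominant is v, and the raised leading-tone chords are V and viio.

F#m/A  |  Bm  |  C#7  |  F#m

F#m/A: minor triad on F# = scale degree 1 → i6.
Bm: minor triad on B = scale degree 4 → iv.
C#7 has root C#, degree 5 in F# minor, so V7.
F#m: root F# is the tonic; minor triad there is i.

i6 - iv - V7 - i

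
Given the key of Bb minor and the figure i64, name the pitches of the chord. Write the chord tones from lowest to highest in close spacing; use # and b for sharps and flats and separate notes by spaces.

F Bb Db

In Bb minor, the first degree is Bb, and the diatonic chord built there is a minor triad.
Stacking thirds from Bb gives Bb-Db-F.
The figured bass 64 indicates second inversion, placing the fifth (F) in the bass: F-Bb-Db.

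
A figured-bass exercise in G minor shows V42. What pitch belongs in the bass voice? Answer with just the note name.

C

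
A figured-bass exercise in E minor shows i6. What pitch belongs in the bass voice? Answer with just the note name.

G

i in E minor has root E; the chord is E-G-B.
The figure 6 means first inversion — the third is in the bass.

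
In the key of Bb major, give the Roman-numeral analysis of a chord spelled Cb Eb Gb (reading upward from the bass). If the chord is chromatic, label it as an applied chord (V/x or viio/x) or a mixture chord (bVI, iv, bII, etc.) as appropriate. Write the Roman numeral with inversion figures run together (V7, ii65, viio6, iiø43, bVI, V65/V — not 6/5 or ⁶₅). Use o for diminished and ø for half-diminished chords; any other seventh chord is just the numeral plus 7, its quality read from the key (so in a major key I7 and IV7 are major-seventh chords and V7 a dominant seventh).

bII

The pitches Cb-Eb-Gb form a major triad rooted on Cb.
Cb is the lowered second degree of Bb major (diatonic 2 would be C). This is the Neapolitan chord — a major triad on the lowered second degree.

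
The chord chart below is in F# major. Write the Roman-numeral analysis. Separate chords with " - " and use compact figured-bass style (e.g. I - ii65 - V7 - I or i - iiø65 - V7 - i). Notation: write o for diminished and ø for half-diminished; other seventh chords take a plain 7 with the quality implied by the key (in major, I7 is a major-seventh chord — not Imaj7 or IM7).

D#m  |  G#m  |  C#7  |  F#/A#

vi - ii - V7 - I6

D#m: minor triad on D# = scale degree 6 → vi.
G#m: root G# is the supertonic; minor triad there is ii.
C#7 has root C#, degree 5 in F# major, so V7.
F#/A#: root F# is the tonic; major triad there is I6.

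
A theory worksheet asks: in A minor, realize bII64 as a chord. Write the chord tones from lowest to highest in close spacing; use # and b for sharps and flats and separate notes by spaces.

bII64 is the Neapolitan chord — a major triad on the lowered second degree. In A minor that root is Bb.
So the chord is Bb-D-F, a major triad.
The figured bass 64 indicates second inversion, placing the fifth (F) in the bass: F-Bb-D.

F Bb D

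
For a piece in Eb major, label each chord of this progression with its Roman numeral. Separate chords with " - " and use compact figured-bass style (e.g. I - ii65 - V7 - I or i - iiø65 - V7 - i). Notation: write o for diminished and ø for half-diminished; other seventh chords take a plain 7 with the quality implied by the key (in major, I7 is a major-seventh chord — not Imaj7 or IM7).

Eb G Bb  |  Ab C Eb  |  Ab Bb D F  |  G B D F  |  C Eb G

I - IV - V42 - V7/vi - vi

Eb-G-Bb: root Eb is the tonic; major triad there is I.
Ab-C-Eb has root Ab, degree 4 in Eb major, so IV.
Ab-Bb-D-F: root Bb is the dominant; dominant seventh chord there is V42.
G-B-D-F: a dominant seventh chord on G, the applied dominant of vi → V7/vi.
C-Eb-G: root C is the submediant; minor triad there is vi.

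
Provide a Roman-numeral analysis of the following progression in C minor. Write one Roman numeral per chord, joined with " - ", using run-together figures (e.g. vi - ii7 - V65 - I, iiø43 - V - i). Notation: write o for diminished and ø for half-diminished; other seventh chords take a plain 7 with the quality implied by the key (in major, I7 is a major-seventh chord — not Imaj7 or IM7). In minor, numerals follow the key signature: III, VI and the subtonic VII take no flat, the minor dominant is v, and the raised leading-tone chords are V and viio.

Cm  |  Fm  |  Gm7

Cm has root C, degree 1 in C minor, so i.
Fm: root F is the subdominant; minor triad there is iv.
Gm7: root G is the dominant; minor seventh chord there is v7.

i - iv - v7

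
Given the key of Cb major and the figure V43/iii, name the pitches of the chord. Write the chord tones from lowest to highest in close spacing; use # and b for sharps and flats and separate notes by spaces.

The slash means an applied dominant: we want the dominant of iii. In Cb major, iii is Eb minor, and its dominant is built on Bb.
Building a dominant seventh chord on Bb gives Bb-D-F-Ab.
With the 43 figure the chord is in second inversion; from the bass F upward in close position it reads F-Ab-Bb-D.

F Ab Bb D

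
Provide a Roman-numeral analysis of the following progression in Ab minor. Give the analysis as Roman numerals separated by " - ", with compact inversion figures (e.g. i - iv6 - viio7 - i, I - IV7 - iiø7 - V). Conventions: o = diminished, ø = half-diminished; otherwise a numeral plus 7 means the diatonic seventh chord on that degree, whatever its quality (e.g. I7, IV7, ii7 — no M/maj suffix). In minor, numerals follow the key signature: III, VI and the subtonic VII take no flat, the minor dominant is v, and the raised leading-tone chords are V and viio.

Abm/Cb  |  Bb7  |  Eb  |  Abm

i6 - V7/V - V - i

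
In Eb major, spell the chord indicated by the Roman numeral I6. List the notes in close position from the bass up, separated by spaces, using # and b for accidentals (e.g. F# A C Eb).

G Bb Eb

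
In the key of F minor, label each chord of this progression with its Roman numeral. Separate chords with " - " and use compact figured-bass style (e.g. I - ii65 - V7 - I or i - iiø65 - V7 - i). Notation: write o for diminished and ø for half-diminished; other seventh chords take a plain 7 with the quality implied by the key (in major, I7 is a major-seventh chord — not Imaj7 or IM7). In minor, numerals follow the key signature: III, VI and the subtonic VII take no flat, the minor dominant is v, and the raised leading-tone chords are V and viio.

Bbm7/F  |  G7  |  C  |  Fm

Bbm7/F: minor seventh chord on Bb = scale degree 4 → iv43.
G7 is the secondary dominant of V (dominant seventh chord on G): V7/V.
C: root C is the dominant; major triad there is V.
Fm: minor triad on F = scale degree 1 → i.

iv43 - V7/V - V - i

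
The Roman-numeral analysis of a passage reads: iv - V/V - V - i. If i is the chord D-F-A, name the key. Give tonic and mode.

D minor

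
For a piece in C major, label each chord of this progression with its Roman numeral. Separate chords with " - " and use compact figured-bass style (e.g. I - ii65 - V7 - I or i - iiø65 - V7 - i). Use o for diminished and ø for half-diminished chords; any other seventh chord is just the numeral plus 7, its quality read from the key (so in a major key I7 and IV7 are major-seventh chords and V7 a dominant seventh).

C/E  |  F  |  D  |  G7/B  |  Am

I6 - IV - V/V - V65 - vi

C/E: major triad on C = scale degree 1 → I6.
F: major triad on F = scale degree 4 → IV.
D: a major triad on D, the applied dominant of V → V/V.
G7/B: root G is the dominant; dominant seventh chord there is V65.
Am has root A, degree 6 in C major, so vi.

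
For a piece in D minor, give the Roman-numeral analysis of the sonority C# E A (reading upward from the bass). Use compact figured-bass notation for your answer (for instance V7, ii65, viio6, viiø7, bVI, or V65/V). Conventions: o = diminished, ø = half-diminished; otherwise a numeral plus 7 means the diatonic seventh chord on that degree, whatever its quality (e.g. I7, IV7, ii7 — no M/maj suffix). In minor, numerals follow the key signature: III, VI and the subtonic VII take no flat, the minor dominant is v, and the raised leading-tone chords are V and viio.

V6

Stacked in thirds the chord is A-C#-E: a major triad on A.
In D minor, A is the dominant; the diatonic major triad there is V.
With C# in the bass the chord is in first inversion, so the figured bass is 6.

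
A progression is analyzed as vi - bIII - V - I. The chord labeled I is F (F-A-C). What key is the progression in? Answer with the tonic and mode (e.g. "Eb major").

F major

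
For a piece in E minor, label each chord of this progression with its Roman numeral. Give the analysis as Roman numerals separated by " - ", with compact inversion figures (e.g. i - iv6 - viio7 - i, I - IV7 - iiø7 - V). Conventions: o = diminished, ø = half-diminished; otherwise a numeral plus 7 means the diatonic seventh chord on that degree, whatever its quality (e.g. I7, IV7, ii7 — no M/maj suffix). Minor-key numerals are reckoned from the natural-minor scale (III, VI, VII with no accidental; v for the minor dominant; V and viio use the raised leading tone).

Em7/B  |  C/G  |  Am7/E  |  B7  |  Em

Em7/B: root E is the tonic; minor seventh chord there is i43.
C/G: major triad on C = scale degree 6 → VI64.
Am7/E: minor seventh chord on A = scale degree 4 → iv43.
B7: root B is the dominant; dominant seventh chord there is V7.
Em: root E is the tonic; minor triad there is i.

i43 - VI64 - iv43 - V7 - i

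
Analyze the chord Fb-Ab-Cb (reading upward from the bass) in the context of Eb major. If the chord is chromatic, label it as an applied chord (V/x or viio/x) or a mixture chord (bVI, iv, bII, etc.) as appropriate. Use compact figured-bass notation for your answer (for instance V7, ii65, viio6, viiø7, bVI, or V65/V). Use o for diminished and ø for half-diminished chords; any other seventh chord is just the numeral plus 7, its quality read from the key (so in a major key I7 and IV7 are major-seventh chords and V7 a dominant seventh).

bII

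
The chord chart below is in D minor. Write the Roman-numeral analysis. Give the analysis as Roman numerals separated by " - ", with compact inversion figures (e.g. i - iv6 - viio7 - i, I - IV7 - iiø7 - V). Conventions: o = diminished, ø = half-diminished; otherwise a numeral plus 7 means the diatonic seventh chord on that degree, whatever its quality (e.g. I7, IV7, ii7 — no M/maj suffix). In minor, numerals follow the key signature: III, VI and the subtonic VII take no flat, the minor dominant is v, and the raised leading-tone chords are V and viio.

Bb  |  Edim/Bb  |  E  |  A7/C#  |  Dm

VI - iio64 - V/V - V65 - i

Bb has root Bb, degree 6 in D minor, so VI.
Edim/Bb has root E, degree 2 in D minor, so iio64.
E is the secondary dominant of V (major triad on E): V/V.
A7/C# has root A, degree 5 in D minor, so V65.
Dm: minor triad on D = scale degree 1 → i.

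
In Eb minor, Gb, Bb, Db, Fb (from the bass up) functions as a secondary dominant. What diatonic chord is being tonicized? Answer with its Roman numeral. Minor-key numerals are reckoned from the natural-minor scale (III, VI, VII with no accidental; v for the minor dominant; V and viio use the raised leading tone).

The chord is a dominant seventh chord on Gb.
A dominant resolves down a perfect fifth: Gb → Cb. In Eb minor, Cb is scale degree 6, i.e. VI.

VI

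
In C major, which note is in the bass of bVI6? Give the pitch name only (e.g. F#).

C

bVI in C major has root Ab; the chord is Ab-C-Eb.
The figure 6 means first inversion — the third is in the bass.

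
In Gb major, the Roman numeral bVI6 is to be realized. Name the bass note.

Gb

bVI in Gb major has root Ebb; the chord is Ebb-Gb-Bbb.
The figure 6 means first inversion — the third is in the bass.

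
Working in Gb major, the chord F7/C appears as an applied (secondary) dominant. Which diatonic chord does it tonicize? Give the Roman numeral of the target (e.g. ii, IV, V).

iii

The chord is a dominant seventh chord on F.
A dominant resolves down a perfect fifth: F → Bb. In Gb major, Bb is scale degree 3, i.e. iii.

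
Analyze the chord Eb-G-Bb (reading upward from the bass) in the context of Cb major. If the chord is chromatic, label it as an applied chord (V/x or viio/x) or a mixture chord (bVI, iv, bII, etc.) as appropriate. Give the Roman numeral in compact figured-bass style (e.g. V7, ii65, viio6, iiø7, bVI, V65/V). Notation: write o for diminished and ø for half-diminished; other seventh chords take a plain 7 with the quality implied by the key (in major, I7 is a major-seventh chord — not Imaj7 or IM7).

V/vi

The pitches Eb-G-Bb form a major triad rooted on Eb.
Eb is not a diatonic chord root with this quality in Cb major, but it lies a perfect fifth above Ab (vi), so the chord functions as an applied dominant of vi.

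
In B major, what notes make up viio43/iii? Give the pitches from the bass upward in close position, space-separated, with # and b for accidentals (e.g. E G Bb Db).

The slash marks an applied leading-tone chord: viio of iii. In B major, iii is D#, so the leading tone to it is C##, a half step below.
Building a fully diminished seventh chord on C## gives C##-E#-G#-B.
The figured bass 43 indicates second inversion, placing the fifth (G#) in the bass: G#-B-C##-E#.

G# B C## E#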